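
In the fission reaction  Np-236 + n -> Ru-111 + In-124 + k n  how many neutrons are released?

Conserve mass number: 237 = 111 + 124 + k, so k = 237 − 235 = 2.
Check atomic number: 93 = 44 + 49 + 0 = 93. ✓

2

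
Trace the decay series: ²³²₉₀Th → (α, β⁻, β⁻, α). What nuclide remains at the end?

Start: (A, Z) = (232, 90).
After α: (228, 88).
After β⁻: (228, 89).
After β⁻: (228, 90).
After α: (224, 88).
Z = 88 is radium.

Ra-224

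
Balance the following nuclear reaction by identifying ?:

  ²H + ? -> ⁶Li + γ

Conserve mass number: 2 + A = 6 + 0, so A = 4.
Conserve atomic number: 1 + Z = 3 + 0, so Z = 2.
A = 4 and Z = 2 is ⁴He — an alpha particle.

alpha particle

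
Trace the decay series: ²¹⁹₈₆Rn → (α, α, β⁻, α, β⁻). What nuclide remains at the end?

Start: (A, Z) = (219, 86).
After α: (215, 84).
After α: (211, 82).
After β⁻: (211, 83).
After α: (207, 81).
After β⁻: (207, 82).
Z = 82 is lead.

Pb-207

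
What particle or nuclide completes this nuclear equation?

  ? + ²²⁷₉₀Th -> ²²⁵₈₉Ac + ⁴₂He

Conserve mass number: A + 227 = 225 + 4, so A = 2.
Conserve atomic number: Z + 90 = 89 + 2, so Z = 1.
A = 2 and Z = 1 is ²₁H — a deuteron.

deuteron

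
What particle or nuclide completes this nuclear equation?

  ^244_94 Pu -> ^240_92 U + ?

alpha particle

Conserve mass number: 244 = 240 + A, so A = 4.
Conserve atomic number: 94 = 92 + Z, so Z = 2.
A = 4 and Z = 2 is ^4_2 He — an alpha particle.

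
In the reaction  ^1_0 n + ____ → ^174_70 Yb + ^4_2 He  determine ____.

Conserve mass number: 1 + A = 174 + 4, so A = 177.
Conserve atomic number: 0 + Z = 70 + 2, so Z = 72.
Z = 72 is hafnium, so the species is ^177_72 Hf.

Hf-177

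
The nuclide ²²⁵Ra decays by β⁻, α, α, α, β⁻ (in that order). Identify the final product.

Po-213

Start: (A, Z) = (225, 88).
After β⁻: (225, 89).
After α: (221, 87).
After α: (217, 85).
After α: (213, 83).
After β⁻: (213, 84).
Z = 84 is polonium.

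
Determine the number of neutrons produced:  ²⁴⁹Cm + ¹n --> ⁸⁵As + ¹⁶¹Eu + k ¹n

4

Conserve mass number: 250 = 85 + 161 + k, so k = 250 − 246 = 4.
Check atomic number: 96 = 33 + 63 + 0 = 96. ✓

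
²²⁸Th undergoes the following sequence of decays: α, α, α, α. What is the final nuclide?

Start: (A, Z) = (228, 90).
After α: (224, 88).
After α: (220, 86).
After α: (216, 84).
After α: (212, 82).
Z = 82 is lead.

Pb-212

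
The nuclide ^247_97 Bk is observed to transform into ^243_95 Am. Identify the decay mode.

ΔA = 243 − 247 = -4; ΔZ = 95 − 97 = -2.
A drops by 4 and Z drops by 2 — the signature of alpha emission.

alpha decay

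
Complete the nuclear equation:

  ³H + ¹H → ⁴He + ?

Conserve mass number: 3 + 1 = 4 + A, so A = 0.
Conserve atomic number: 1 + 1 = 2 + Z, so Z = 0.
A = 0 and Z = 0 is γ — a gamma ray.

gamma ray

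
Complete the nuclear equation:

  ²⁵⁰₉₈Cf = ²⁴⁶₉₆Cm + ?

alpha particle

Conserve mass number: 250 = 246 + A, so A = 4.
Conserve atomic number: 98 = 96 + Z, so Z = 2.
A = 4 and Z = 2 is ⁴₂He — an alpha particle.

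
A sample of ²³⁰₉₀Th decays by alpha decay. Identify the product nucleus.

Ra-226

Alpha decay: mass number changes by -4, atomic number by -2.
A: 230 − 4 = 226; Z: 90 − 2 = 88.
Z = 88 is radium, so the daughter is ²²⁶₈₈Ra.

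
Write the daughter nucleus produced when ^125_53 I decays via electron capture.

Te-125

Electron capture: mass number changes by +0, atomic number by -1.
A: 125 = 125; Z: 53 − 1 = 52.
Z = 52 is tellurium, so the daughter is ^125_52 Te.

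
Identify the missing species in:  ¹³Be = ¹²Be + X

Conserve mass number: 13 = 12 + A, so A = 1.
Conserve atomic number: 4 = 4 + Z, so Z = 0.
A = 1 and Z = 0 is ¹n — a neutron.

neutron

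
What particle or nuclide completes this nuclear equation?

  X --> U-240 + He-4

Conserve mass number: A = 240 + 4, so A = 244.
Conserve atomic number: Z = 92 + 2, so Z = 94.
Z = 94 is plutonium, so the species is Pu-244.

Pu-244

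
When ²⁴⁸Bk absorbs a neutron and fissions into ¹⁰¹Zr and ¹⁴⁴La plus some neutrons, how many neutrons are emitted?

Conserve mass number: 249 = 101 + 144 + k, so k = 249 − 245 = 4.
Check atomic number: 97 = 40 + 57 + 0 = 97. ✓

4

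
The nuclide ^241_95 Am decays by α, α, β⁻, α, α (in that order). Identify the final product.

Ra-225

Start: (A, Z) = (241, 95).
After α: (237, 93).
After α: (233, 91).
After β⁻: (233, 92).
After α: (229, 90).
After α: (225, 88).
Z = 88 is radium.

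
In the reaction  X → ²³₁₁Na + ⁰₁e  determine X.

Mg-23

Conserve mass number: A = 23 + 0, so A = 23.
Conserve atomic number: Z = 11 + 1, so Z = 12.
Z = 12 is magnesium, so the species is ²³₁₂Mg.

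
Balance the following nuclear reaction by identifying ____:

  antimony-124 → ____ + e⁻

Conserve mass number: 124 = A + 0, so A = 124.
Conserve atomic number: 51 = Z − 1, so Z = 52.
Z = 52 is tellurium, so the species is tellurium-124.

Te-124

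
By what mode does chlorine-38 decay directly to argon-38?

ΔA = 38 − 38 = 0; ΔZ = 18 − 17 = +1.
A is unchanged and Z rises by 1 — a neutron has become a proton (β⁻ decay).

beta-minus decay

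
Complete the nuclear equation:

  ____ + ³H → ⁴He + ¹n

Conserve mass number: A + 3 = 4 + 1, so A = 2.
Conserve atomic number: Z + 1 = 2 + 0, so Z = 1.
A = 2 and Z = 1 is ²H — a deuteron.

deuteron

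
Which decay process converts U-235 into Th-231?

ΔA = 231 − 235 = -4; ΔZ = 90 − 92 = -2.
A drops by 4 and Z drops by 2 — the signature of alpha emission.

alpha decay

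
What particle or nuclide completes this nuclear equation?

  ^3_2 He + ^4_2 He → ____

Be-7

Conserve mass number: 3 + 4 = A, so A = 7.
Conserve atomic number: 2 + 2 = Z, so Z = 4.
Z = 4 is beryllium, so the species is ^7_4 Be.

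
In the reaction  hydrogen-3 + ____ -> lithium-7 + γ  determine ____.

alpha particle

Conserve mass number: 3 + A = 7 + 0, so A = 4.
Conserve atomic number: 1 + Z = 3 + 0, so Z = 2.
A = 4 and Z = 2 is helium-4 — an alpha particle.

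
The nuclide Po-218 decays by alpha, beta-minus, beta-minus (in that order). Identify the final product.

Po-214

Start: (A, Z) = (218, 84).
After α: (214, 82).
After β⁻: (214, 83).
After β⁻: (214, 84).
Z = 84 is polonium.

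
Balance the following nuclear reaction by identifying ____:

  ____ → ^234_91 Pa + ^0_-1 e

Conserve mass number: A = 234 + 0, so A = 234.
Conserve atomic number: Z = 91 − 1, so Z = 90.
Z = 90 is thorium, so the species is ^234_90 Th.

Th-234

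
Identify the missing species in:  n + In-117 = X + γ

In-118

Conserve mass number: 1 + 117 = A + 0, so A = 118.
Conserve atomic number: 0 + 49 = Z + 0, so Z = 49.
Z = 49 is indium, so the species is In-118.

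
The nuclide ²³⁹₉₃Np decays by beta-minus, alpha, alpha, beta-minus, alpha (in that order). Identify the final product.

Ac-227

Start: (A, Z) = (239, 93).
After β⁻: (239, 94).
After α: (235, 92).
After α: (231, 90).
After β⁻: (231, 91).
After α: (227, 89).
Z = 89 is actinium.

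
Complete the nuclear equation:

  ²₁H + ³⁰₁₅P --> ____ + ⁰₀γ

Conserve mass number: 2 + 30 = A + 0, so A = 32.
Conserve atomic number: 1 + 15 = Z + 0, so Z = 16.
Z = 16 is sulfur, so the species is ³²₁₆S.

S-32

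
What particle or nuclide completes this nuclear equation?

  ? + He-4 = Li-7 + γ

triton

Conserve mass number: A + 4 = 7 + 0, so A = 3.
Conserve atomic number: Z + 2 = 3 + 0, so Z = 1.
A = 3 and Z = 1 is H-3 — a triton.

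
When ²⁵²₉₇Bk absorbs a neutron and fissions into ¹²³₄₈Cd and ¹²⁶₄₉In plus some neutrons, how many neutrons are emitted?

Conserve mass number: 253 = 123 + 126 + k, so k = 253 − 249 = 4.
Check atomic number: 97 = 48 + 49 + 0 = 97. ✓

4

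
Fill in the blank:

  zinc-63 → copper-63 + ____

Conserve mass number: 63 = 63 + A, so A = 0.
Conserve atomic number: 30 = 29 + Z, so Z = 1.
A = 0 and Z = 1 is e⁺ — a positron.

positron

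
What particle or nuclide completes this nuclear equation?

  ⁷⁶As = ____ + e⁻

Se-76

Conserve mass number: 76 = A + 0, so A = 76.
Conserve atomic number: 33 = Z − 1, so Z = 34.
Z = 34 is selenium, so the species is ⁷⁶Se.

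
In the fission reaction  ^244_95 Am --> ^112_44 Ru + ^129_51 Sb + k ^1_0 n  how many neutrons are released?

3

Conserve mass number: 244 = 112 + 129 + k, so k = 244 − 241 = 3.
Check atomic number: 95 = 44 + 51 + 0 = 95. ✓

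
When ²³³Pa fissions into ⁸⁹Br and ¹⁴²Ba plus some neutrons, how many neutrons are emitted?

2

Conserve mass number: 233 = 89 + 142 + k, so k = 233 − 231 = 2.
Check atomic number: 91 = 35 + 56 + 0 = 91. ✓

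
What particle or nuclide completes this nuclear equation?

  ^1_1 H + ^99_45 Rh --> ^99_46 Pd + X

Conserve mass number: 1 + 99 = 99 + A, so A = 1.
Conserve atomic number: 1 + 45 = 46 + Z, so Z = 0.
A = 1 and Z = 0 is ^1_0 n — a neutron.

neutron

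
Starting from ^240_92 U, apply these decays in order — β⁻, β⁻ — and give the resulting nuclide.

Pu-240

Start: (A, Z) = (240, 92).
After β⁻: (240, 93).
After β⁻: (240, 94).
Z = 94 is plutonium.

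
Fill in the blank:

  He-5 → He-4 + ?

Conserve mass number: 5 = 4 + A, so A = 1.
Conserve atomic number: 2 = 2 + Z, so Z = 0.
A = 1 and Z = 0 is n — a neutron.

neutron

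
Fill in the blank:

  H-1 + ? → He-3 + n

Conserve mass number: 1 + A = 3 + 1, so A = 3.
Conserve atomic number: 1 + Z = 2 + 0, so Z = 1.
A = 3 and Z = 1 is H-3 — a triton.

triton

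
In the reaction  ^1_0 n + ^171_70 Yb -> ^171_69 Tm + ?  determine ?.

Conserve mass number: 1 + 171 = 171 + A, so A = 1.
Conserve atomic number: 0 + 70 = 69 + Z, so Z = 1.
A = 1 and Z = 1 is ^1_1 H — a proton.

proton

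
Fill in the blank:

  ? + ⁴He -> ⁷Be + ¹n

Conserve mass number: A + 4 = 7 + 1, so A = 4.
Conserve atomic number: Z + 2 = 4 + 0, so Z = 2.
A = 4 and Z = 2 is ⁴He — an alpha particle.

alpha particle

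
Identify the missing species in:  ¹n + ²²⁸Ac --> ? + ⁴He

Conserve mass number: 1 + 228 = A + 4, so A = 225.
Conserve atomic number: 0 + 89 = Z + 2, so Z = 87.
Z = 87 is francium, so the species is ²²⁵Fr.

Fr-225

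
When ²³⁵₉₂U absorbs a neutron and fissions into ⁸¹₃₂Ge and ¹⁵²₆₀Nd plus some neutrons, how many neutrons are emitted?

3

Conserve mass number: 236 = 81 + 152 + k, so k = 236 − 233 = 3.
Check atomic number: 92 = 32 + 60 + 0 = 92. ✓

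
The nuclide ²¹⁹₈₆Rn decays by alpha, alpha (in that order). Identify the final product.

Start: (A, Z) = (219, 86).
After α: (215, 84).
After α: (211, 82).
Z = 82 is lead.

Pb-211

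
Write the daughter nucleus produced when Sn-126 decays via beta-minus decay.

Beta-minus decay: mass number changes by +0, atomic number by +1.
A: 126 = 126; Z: 50 + 1 = 51.
Z = 51 is antimony, so the daughter is Sb-126.

Sb-126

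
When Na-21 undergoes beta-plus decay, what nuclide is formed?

Ne-21

Beta-plus decay: mass number changes by +0, atomic number by -1.
A: 21 = 21; Z: 11 − 1 = 10.
Z = 10 is neon, so the daughter is Ne-21.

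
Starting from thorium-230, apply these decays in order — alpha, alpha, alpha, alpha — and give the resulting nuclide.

Pb-214

Start: (A, Z) = (230, 90).
After α: (226, 88).
After α: (222, 86).
After α: (218, 84).
After α: (214, 82).
Z = 82 is lead.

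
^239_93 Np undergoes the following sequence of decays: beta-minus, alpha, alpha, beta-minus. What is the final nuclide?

Start: (A, Z) = (239, 93).
After β⁻: (239, 94).
After α: (235, 92).
After α: (231, 90).
After β⁻: (231, 91).
Z = 91 is protactinium.

Pa-231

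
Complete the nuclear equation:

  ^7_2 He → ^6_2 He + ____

Conserve mass number: 7 = 6 + A, so A = 1.
Conserve atomic number: 2 = 2 + Z, so Z = 0.
A = 1 and Z = 0 is ^1_0 n — a neutron.

neutron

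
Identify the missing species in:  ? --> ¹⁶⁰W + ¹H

Re-161

Conserve mass number: A = 160 + 1, so A = 161.
Conserve atomic number: Z = 74 + 1, so Z = 75.
Z = 75 is rhenium, so the species is ¹⁶¹Re.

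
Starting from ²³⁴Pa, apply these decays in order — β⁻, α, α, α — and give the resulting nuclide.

Start: (A, Z) = (234, 91).
After β⁻: (234, 92).
After α: (230, 90).
After α: (226, 88).
After α: (222, 86).
Z = 86 is radon.

Rn-222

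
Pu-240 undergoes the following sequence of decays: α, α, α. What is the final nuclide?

Start: (A, Z) = (240, 94).
After α: (236, 92).
After α: (232, 90).
After α: (228, 88).
Z = 88 is radium.

Ra-228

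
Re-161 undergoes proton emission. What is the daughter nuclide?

Proton emission: mass number changes by -1, atomic number by -1.
A: 161 − 1 = 160; Z: 75 − 1 = 74.
Z = 74 is tungsten, so the daughter is W-160.

W-160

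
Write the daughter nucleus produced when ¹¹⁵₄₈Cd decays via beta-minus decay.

In-115

Beta-minus decay: mass number changes by +0, atomic number by +1.
A: 115 = 115; Z: 48 + 1 = 49.
Z = 49 is indium, so the daughter is ¹¹⁵₄₉In.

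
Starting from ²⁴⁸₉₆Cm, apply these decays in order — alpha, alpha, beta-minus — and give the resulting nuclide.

Start: (A, Z) = (248, 96).
After α: (244, 94).
After α: (240, 92).
After β⁻: (240, 93).
Z = 93 is neptunium.

Np-240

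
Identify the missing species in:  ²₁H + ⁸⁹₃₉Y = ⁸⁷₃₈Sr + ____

alpha particle

Conserve mass number: 2 + 89 = 87 + A, so A = 4.
Conserve atomic number: 1 + 39 = 38 + Z, so Z = 2.
A = 4 and Z = 2 is ⁴₂He — an alpha particle.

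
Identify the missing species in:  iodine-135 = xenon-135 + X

beta-minus particle

Conserve mass number: 135 = 135 + A, so A = 0.
Conserve atomic number: 53 = 54 + Z, so Z = -1.
A = 0 and Z = -1 is e⁻ — a beta-minus particle.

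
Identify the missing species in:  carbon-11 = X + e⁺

B-11

Conserve mass number: 11 = A + 0, so A = 11.
Conserve atomic number: 6 = Z + 1, so Z = 5.
Z = 5 is boron, so the species is boron-11.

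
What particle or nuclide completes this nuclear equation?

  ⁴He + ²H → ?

Conserve mass number: 4 + 2 = A, so A = 6.
Conserve atomic number: 2 + 1 = Z, so Z = 3.
Z = 3 is lithium, so the species is ⁶Li.

Li-6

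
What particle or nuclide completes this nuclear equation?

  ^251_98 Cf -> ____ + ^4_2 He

Cm-247

Conserve mass number: 251 = A + 4, so A = 247.
Conserve atomic number: 98 = Z + 2, so Z = 96.
Z = 96 is curium, so the species is ^247_96 Cm.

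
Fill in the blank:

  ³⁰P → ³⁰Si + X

Conserve mass number: 30 = 30 + A, so A = 0.
Conserve atomic number: 15 = 14 + Z, so Z = 1.
A = 0 and Z = 1 is e⁺ — a positron.

positron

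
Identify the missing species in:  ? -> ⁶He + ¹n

He-7

Conserve mass number: A = 6 + 1, so A = 7.
Conserve atomic number: Z = 2 + 0, so Z = 2.
Z = 2 is helium, so the species is ⁷He.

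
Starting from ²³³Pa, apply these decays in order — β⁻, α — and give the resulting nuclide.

Th-229

Start: (A, Z) = (233, 91).
After β⁻: (233, 92).
After α: (229, 90).
Z = 90 is thorium.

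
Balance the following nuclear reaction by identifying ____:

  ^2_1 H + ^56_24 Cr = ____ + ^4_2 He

Conserve mass number: 2 + 56 = A + 4, so A = 54.
Conserve atomic number: 1 + 24 = Z + 2, so Z = 23.
Z = 23 is vanadium, so the species is ^54_23 V.

V-54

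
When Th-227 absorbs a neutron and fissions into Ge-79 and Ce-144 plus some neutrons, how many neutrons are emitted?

Conserve mass number: 228 = 79 + 144 + k, so k = 228 − 223 = 5.
Check atomic number: 90 = 32 + 58 + 0 = 90. ✓

5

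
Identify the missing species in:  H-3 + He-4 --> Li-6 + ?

Conserve mass number: 3 + 4 = 6 + A, so A = 1.
Conserve atomic number: 1 + 2 = 3 + Z, so Z = 0.
A = 1 and Z = 0 is n — a neutron.

neutron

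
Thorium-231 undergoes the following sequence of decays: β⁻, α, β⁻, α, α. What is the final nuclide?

Start: (A, Z) = (231, 90).
After β⁻: (231, 91).
After α: (227, 89).
After β⁻: (227, 90).
After α: (223, 88).
After α: (219, 86).
Z = 86 is radon.

Rn-219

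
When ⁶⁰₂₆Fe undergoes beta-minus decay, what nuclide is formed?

Beta-minus decay: mass number changes by +0, atomic number by +1.
A: 60 = 60; Z: 26 + 1 = 27.
Z = 27 is cobalt, so the daughter is ⁶⁰₂₇Co.

Co-60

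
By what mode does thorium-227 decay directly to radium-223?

ΔA = 223 − 227 = -4; ΔZ = 88 − 90 = -2.
A drops by 4 and Z drops by 2 — the signature of alpha emission.

alpha decay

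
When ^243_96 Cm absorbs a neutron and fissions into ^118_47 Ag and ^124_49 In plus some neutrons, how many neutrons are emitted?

2

Conserve mass number: 244 = 118 + 124 + k, so k = 244 − 242 = 2.
Check atomic number: 96 = 47 + 49 + 0 = 96. ✓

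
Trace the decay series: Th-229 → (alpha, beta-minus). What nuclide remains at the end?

Ac-225

Start: (A, Z) = (229, 90).
After α: (225, 88).
After β⁻: (225, 89).
Z = 89 is actinium.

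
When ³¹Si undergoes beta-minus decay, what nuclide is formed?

P-31

Beta-minus decay: mass number changes by +0, atomic number by +1.
A: 31 = 31; Z: 14 + 1 = 15.
Z = 15 is phosphorus, so the daughter is ³¹P.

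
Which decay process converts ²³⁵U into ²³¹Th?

alpha decay

ΔA = 231 − 235 = -4; ΔZ = 90 − 92 = -2.
A drops by 4 and Z drops by 2 — the signature of alpha emission.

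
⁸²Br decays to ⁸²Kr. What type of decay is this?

beta-minus decay

ΔA = 82 − 82 = 0; ΔZ = 36 − 35 = +1.
A is unchanged and Z rises by 1 — a neutron has become a proton (β⁻ decay).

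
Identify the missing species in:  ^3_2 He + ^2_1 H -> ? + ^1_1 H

He-4

Conserve mass number: 3 + 2 = A + 1, so A = 4.
Conserve atomic number: 2 + 1 = Z + 1, so Z = 2.
A = 4 and Z = 2 is ^4_2 He — an alpha particle.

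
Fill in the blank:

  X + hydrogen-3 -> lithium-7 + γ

Conserve mass number: A + 3 = 7 + 0, so A = 4.
Conserve atomic number: Z + 1 = 3 + 0, so Z = 2.
A = 4 and Z = 2 is helium-4 — an alpha particle.

alpha particle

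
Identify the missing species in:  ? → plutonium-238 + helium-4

Cm-242

Conserve mass number: A = 238 + 4, so A = 242.
Conserve atomic number: Z = 94 + 2, so Z = 96.
Z = 96 is curium, so the species is curium-242.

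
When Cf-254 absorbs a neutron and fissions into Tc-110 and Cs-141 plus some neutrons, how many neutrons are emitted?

4

Conserve mass number: 255 = 110 + 141 + k, so k = 255 − 251 = 4.
Check atomic number: 98 = 43 + 55 + 0 = 98. ✓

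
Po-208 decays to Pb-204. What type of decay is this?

ΔA = 204 − 208 = -4; ΔZ = 82 − 84 = -2.
A drops by 4 and Z drops by 2 — the signature of alpha emission.

alpha decay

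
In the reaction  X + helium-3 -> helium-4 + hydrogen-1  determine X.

deuteron

Conserve mass number: A + 3 = 4 + 1, so A = 2.
Conserve atomic number: Z + 2 = 2 + 1, so Z = 1.
A = 2 and Z = 1 is hydrogen-2 — a deuteron.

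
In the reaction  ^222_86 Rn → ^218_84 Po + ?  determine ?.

alpha particle

Conserve mass number: 222 = 218 + A, so A = 4.
Conserve atomic number: 86 = 84 + Z, so Z = 2.
A = 4 and Z = 2 is ^4_2 He — an alpha particle.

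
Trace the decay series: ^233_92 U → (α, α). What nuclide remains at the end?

Start: (A, Z) = (233, 92).
After α: (229, 90).
After α: (225, 88).
Z = 88 is radium.

Ra-225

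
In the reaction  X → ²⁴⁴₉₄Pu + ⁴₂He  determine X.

Cm-248

Conserve mass number: A = 244 + 4, so A = 248.
Conserve atomic number: Z = 94 + 2, so Z = 96.
Z = 96 is curium, so the species is ²⁴⁸₉₆Cm.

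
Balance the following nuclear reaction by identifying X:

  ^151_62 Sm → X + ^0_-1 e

Conserve mass number: 151 = A + 0, so A = 151.
Conserve atomic number: 62 = Z − 1, so Z = 63.
Z = 63 is europium, so the species is ^151_63 Eu.

Eu-151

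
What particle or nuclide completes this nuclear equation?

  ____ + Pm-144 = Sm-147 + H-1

alpha particle

Conserve mass number: A + 144 = 147 + 1, so A = 4.
Conserve atomic number: Z + 61 = 62 + 1, so Z = 2.
A = 4 and Z = 2 is He-4 — an alpha particle.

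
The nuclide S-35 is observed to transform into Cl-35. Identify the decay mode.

beta-minus decay

ΔA = 35 − 35 = 0; ΔZ = 17 − 16 = +1.
A is unchanged and Z rises by 1 — a neutron has become a proton (β⁻ decay).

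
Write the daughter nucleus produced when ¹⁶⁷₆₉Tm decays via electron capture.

Electron capture: mass number changes by +0, atomic number by -1.
A: 167 = 167; Z: 69 − 1 = 68.
Z = 68 is erbium, so the daughter is ¹⁶⁷₆₈Er.

Er-167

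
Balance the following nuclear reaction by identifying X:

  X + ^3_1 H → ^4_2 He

Conserve mass number: A + 3 = 4, so A = 1.
Conserve atomic number: Z + 1 = 2, so Z = 1.
A = 1 and Z = 1 is ^1_1 H — a proton.

proton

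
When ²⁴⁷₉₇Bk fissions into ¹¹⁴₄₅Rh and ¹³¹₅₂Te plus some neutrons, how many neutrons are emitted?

2

Conserve mass number: 247 = 114 + 131 + k, so k = 247 − 245 = 2.
Check atomic number: 97 = 45 + 52 + 0 = 97. ✓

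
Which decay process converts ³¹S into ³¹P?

beta-plus decay or electron capture

ΔA = 31 − 31 = 0; ΔZ = 15 − 16 = -1.
A is unchanged and Z drops by 1 — a proton has become a neutron (β⁺ emission or electron capture).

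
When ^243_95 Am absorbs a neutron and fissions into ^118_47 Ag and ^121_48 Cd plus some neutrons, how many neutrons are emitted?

5

Conserve mass number: 244 = 118 + 121 + k, so k = 244 − 239 = 5.
Check atomic number: 95 = 47 + 48 + 0 = 95. ✓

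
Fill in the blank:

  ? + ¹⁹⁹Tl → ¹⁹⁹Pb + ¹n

proton

Conserve mass number: A + 199 = 199 + 1, so A = 1.
Conserve atomic number: Z + 81 = 82 + 0, so Z = 1.
A = 1 and Z = 1 is ¹H — a proton.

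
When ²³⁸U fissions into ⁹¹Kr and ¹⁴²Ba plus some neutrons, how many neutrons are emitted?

Conserve mass number: 238 = 91 + 142 + k, so k = 238 − 233 = 5.
Check atomic number: 92 = 36 + 56 + 0 = 92. ✓

5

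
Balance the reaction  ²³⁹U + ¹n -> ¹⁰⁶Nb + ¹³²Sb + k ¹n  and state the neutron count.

2

Conserve mass number: 240 = 106 + 132 + k, so k = 240 − 238 = 2.
Check atomic number: 92 = 41 + 51 + 0 = 92. ✓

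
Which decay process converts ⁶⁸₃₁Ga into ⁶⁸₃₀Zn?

ΔA = 68 − 68 = 0; ΔZ = 30 − 31 = -1.
A is unchanged and Z drops by 1 — a proton has become a neutron (β⁺ emission or electron capture).

beta-plus decay or electron capture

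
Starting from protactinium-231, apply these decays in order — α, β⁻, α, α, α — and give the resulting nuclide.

Po-215

Start: (A, Z) = (231, 91).
After α: (227, 89).
After β⁻: (227, 90).
After α: (223, 88).
After α: (219, 86).
After α: (215, 84).
Z = 84 is polonium.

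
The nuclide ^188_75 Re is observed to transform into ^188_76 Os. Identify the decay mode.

beta-minus decay

ΔA = 188 − 188 = 0; ΔZ = 76 − 75 = +1.
A is unchanged and Z rises by 1 — a neutron has become a proton (β⁻ decay).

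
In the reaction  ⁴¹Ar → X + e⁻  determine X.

K-41

Conserve mass number: 41 = A + 0, so A = 41.
Conserve atomic number: 18 = Z − 1, so Z = 19.
Z = 19 is potassium, so the species is ⁴¹K.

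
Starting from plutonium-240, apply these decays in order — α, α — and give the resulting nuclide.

Start: (A, Z) = (240, 94).
After α: (236, 92).
After α: (232, 90).
Z = 90 is thorium.

Th-232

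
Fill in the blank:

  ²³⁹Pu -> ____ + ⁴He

U-235

Conserve mass number: 239 = A + 4, so A = 235.
Conserve atomic number: 94 = Z + 2, so Z = 92.
Z = 92 is uranium, so the species is ²³⁵U.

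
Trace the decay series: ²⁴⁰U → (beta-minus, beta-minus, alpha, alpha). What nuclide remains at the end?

Th-232

Start: (A, Z) = (240, 92).
After β⁻: (240, 93).
After β⁻: (240, 94).
After α: (236, 92).
After α: (232, 90).
Z = 90 is thorium.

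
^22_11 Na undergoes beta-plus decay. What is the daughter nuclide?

Beta-plus decay: mass number changes by +0, atomic number by -1.
A: 22 = 22; Z: 11 − 1 = 10.
Z = 10 is neon, so the daughter is ^22_10 Ne.

Ne-22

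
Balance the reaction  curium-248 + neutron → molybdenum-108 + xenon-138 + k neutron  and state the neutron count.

Conserve mass number: 249 = 108 + 138 + k, so k = 249 − 246 = 3.
Check atomic number: 96 = 42 + 54 + 0 = 96. ✓

3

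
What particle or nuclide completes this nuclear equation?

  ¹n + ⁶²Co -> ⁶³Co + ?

Conserve mass number: 1 + 62 = 63 + A, so A = 0.
Conserve atomic number: 0 + 27 = 27 + Z, so Z = 0.
A = 0 and Z = 0 is γ — a gamma ray.

gamma ray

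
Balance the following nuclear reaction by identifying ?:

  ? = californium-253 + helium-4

Fm-257

Conserve mass number: A = 253 + 4, so A = 257.
Conserve atomic number: Z = 98 + 2, so Z = 100.
Z = 100 is fermium, so the species is fermium-257.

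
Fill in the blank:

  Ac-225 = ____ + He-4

Fr-221

Conserve mass number: 225 = A + 4, so A = 221.
Conserve atomic number: 89 = Z + 2, so Z = 87.
Z = 87 is francium, so the species is Fr-221.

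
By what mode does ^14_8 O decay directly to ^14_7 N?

beta-plus decay or electron capture

ΔA = 14 − 14 = 0; ΔZ = 7 − 8 = -1.
A is unchanged and Z drops by 1 — a proton has become a neutron (β⁺ emission or electron capture).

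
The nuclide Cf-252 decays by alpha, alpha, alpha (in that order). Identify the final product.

U-240

Start: (A, Z) = (252, 98).
After α: (248, 96).
After α: (244, 94).
After α: (240, 92).
Z = 92 is uranium.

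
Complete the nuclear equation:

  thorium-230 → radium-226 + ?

alpha particle

Conserve mass number: 230 = 226 + A, so A = 4.
Conserve atomic number: 90 = 88 + Z, so Z = 2.
A = 4 and Z = 2 is helium-4 — an alpha particle.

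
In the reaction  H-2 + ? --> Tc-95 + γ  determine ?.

Conserve mass number: 2 + A = 95 + 0, so A = 93.
Conserve atomic number: 1 + Z = 43 + 0, so Z = 42.
Z = 42 is molybdenum, so the species is Mo-93.

Mo-93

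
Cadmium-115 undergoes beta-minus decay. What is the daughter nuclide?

In-115

Beta-minus decay: mass number changes by +0, atomic number by +1.
A: 115 = 115; Z: 48 + 1 = 49.
Z = 49 is indium, so the daughter is indium-115.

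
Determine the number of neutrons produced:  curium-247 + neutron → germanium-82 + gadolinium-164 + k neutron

2

Conserve mass number: 248 = 82 + 164 + k, so k = 248 − 246 = 2.
Check atomic number: 96 = 32 + 64 + 0 = 96. ✓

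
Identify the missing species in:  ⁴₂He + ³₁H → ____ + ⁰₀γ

Conserve mass number: 4 + 3 = A + 0, so A = 7.
Conserve atomic number: 2 + 1 = Z + 0, so Z = 3.
Z = 3 is lithium, so the species is ⁷₃Li.

Li-7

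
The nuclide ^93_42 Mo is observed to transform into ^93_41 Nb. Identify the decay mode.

beta-plus decay or electron capture

ΔA = 93 − 93 = 0; ΔZ = 41 − 42 = -1.
A is unchanged and Z drops by 1 — a proton has become a neutron (β⁺ emission or electron capture).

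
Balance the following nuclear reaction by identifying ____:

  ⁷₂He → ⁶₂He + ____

Conserve mass number: 7 = 6 + A, so A = 1.
Conserve atomic number: 2 = 2 + Z, so Z = 0.
A = 1 and Z = 0 is ¹₀n — a neutron.

neutron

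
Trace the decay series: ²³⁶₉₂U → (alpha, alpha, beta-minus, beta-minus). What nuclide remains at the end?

Start: (A, Z) = (236, 92).
After α: (232, 90).
After α: (228, 88).
After β⁻: (228, 89).
After β⁻: (228, 90).
Z = 90 is thorium.

Th-228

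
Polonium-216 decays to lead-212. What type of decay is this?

alpha decay

ΔA = 212 − 216 = -4; ΔZ = 82 − 84 = -2.
A drops by 4 and Z drops by 2 — the signature of alpha emission.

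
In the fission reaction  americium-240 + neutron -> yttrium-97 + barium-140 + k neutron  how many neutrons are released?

Conserve mass number: 241 = 97 + 140 + k, so k = 241 − 237 = 4.
Check atomic number: 95 = 39 + 56 + 0 = 95. ✓

4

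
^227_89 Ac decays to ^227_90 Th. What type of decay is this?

ΔA = 227 − 227 = 0; ΔZ = 90 − 89 = +1.
A is unchanged and Z rises by 1 — a neutron has become a proton (β⁻ decay).

beta-minus decay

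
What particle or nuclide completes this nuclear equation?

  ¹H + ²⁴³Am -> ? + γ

Cm-244

Conserve mass number: 1 + 243 = A + 0, so A = 244.
Conserve atomic number: 1 + 95 = Z + 0, so Z = 96.
Z = 96 is curium, so the species is ²⁴⁴Cm.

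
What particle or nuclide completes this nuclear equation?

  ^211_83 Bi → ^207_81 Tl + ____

alpha particle

Conserve mass number: 211 = 207 + A, so A = 4.
Conserve atomic number: 83 = 81 + Z, so Z = 2.
A = 4 and Z = 2 is ^4_2 He — an alpha particle.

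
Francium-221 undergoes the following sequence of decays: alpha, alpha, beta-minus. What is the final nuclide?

Po-213

Start: (A, Z) = (221, 87).
After α: (217, 85).
After α: (213, 83).
After β⁻: (213, 84).
Z = 84 is polonium.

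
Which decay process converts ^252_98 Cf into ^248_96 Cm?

ΔA = 248 − 252 = -4; ΔZ = 96 − 98 = -2.
A drops by 4 and Z drops by 2 — the signature of alpha emission.

alpha decay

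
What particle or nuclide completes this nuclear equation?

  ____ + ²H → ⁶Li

Conserve mass number: A + 2 = 6, so A = 4.
Conserve atomic number: Z + 1 = 3, so Z = 2.
A = 4 and Z = 2 is ⁴He — an alpha particle.

alpha particle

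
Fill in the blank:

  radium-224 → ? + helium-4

Rn-220

Conserve mass number: 224 = A + 4, so A = 220.
Conserve atomic number: 88 = Z + 2, so Z = 86.
Z = 86 is radon, so the species is radon-220.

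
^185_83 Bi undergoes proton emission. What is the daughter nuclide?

Proton emission: mass number changes by -1, atomic number by -1.
A: 185 − 1 = 184; Z: 83 − 1 = 82.
Z = 82 is lead, so the daughter is ^184_82 Pb.

Pb-184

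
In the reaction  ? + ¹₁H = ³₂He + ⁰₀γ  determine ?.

deuteron

Conserve mass number: A + 1 = 3 + 0, so A = 2.
Conserve atomic number: Z + 1 = 2 + 0, so Z = 1.
A = 2 and Z = 1 is ²₁H — a deuteron.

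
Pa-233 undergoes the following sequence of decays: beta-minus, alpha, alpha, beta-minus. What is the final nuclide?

Start: (A, Z) = (233, 91).
After β⁻: (233, 92).
After α: (229, 90).
After α: (225, 88).
After β⁻: (225, 89).
Z = 89 is actinium.

Ac-225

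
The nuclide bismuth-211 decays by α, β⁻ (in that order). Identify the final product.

Pb-207

Start: (A, Z) = (211, 83).
After α: (207, 81).
After β⁻: (207, 82).
Z = 82 is lead.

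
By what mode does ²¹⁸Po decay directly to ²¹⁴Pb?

alpha decay

ΔA = 214 − 218 = -4; ΔZ = 82 − 84 = -2.
A drops by 4 and Z drops by 2 — the signature of alpha emission.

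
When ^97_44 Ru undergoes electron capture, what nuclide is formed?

Electron capture: mass number changes by +0, atomic number by -1.
A: 97 = 97; Z: 44 − 1 = 43.
Z = 43 is technetium, so the daughter is ^97_43 Tc.

Tc-97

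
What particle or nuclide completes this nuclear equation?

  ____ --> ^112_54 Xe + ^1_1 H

Conserve mass number: A = 112 + 1, so A = 113.
Conserve atomic number: Z = 54 + 1, so Z = 55.
Z = 55 is caesium, so the species is ^113_55 Cs.

Cs-113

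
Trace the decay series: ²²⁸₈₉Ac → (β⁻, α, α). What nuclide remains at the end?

Start: (A, Z) = (228, 89).
After β⁻: (228, 90).
After α: (224, 88).
After α: (220, 86).
Z = 86 is radon.

Rn-220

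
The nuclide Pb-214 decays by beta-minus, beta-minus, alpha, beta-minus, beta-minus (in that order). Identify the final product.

Start: (A, Z) = (214, 82).
After β⁻: (214, 83).
After β⁻: (214, 84).
After α: (210, 82).
After β⁻: (210, 83).
After β⁻: (210, 84).
Z = 84 is polonium.

Po-210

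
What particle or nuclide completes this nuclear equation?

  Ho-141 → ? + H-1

Conserve mass number: 141 = A + 1, so A = 140.
Conserve atomic number: 67 = Z + 1, so Z = 66.
Z = 66 is dysprosium, so the species is Dy-140.

Dy-140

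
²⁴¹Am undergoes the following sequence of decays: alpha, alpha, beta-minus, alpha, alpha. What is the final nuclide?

Start: (A, Z) = (241, 95).
After α: (237, 93).
After α: (233, 91).
After β⁻: (233, 92).
After α: (229, 90).
After α: (225, 88).
Z = 88 is radium.

Ra-225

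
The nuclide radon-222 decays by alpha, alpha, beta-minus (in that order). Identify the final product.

Start: (A, Z) = (222, 86).
After α: (218, 84).
After α: (214, 82).
After β⁻: (214, 83).
Z = 83 is bismuth.

Bi-214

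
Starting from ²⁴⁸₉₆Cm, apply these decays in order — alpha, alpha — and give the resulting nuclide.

U-240

Start: (A, Z) = (248, 96).
After α: (244, 94).
After α: (240, 92).
Z = 92 is uranium.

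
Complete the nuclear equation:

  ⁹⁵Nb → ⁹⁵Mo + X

Conserve mass number: 95 = 95 + A, so A = 0.
Conserve atomic number: 41 = 42 + Z, so Z = -1.
A = 0 and Z = -1 is e⁻ — a beta-minus particle.

beta-minus particle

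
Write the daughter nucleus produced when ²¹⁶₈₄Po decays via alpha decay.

Pb-212

Alpha decay: mass number changes by -4, atomic number by -2.
A: 216 − 4 = 212; Z: 84 − 2 = 82.
Z = 82 is lead, so the daughter is ²¹²₈₂Pb.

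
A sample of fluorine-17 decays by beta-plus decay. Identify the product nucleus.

Beta-plus decay: mass number changes by +0, atomic number by -1.
A: 17 = 17; Z: 9 − 1 = 8.
Z = 8 is oxygen, so the daughter is oxygen-17.

O-17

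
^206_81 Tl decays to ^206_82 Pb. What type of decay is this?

ΔA = 206 − 206 = 0; ΔZ = 82 − 81 = +1.
A is unchanged and Z rises by 1 — a neutron has become a proton (β⁻ decay).

beta-minus decay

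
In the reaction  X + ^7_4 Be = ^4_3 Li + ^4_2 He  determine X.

Conserve mass number: A + 7 = 4 + 4, so A = 1.
Conserve atomic number: Z + 4 = 3 + 2, so Z = 1.
A = 1 and Z = 1 is ^1_1 H — a proton.

proton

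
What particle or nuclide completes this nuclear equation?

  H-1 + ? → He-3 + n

triton

Conserve mass number: 1 + A = 3 + 1, so A = 3.
Conserve atomic number: 1 + Z = 2 + 0, so Z = 1.
A = 3 and Z = 1 is H-3 — a triton.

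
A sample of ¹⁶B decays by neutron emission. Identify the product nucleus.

B-15

Neutron emission: mass number changes by -1, atomic number by +0.
A: 16 − 1 = 15; Z: 5 = 5.
Z = 5 is boron, so the daughter is ¹⁵B.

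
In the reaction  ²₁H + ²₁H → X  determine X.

Conserve mass number: 2 + 2 = A, so A = 4.
Conserve atomic number: 1 + 1 = Z, so Z = 2.
A = 4 and Z = 2 is ⁴₂He — an alpha particle.

He-4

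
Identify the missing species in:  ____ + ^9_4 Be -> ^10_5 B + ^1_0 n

Conserve mass number: A + 9 = 10 + 1, so A = 2.
Conserve atomic number: Z + 4 = 5 + 0, so Z = 1.
A = 2 and Z = 1 is ^2_1 H — a deuteron.

deuteron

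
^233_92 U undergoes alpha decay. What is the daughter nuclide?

Alpha decay: mass number changes by -4, atomic number by -2.
A: 233 − 4 = 229; Z: 92 − 2 = 90.
Z = 90 is thorium, so the daughter is ^229_90 Th.

Th-229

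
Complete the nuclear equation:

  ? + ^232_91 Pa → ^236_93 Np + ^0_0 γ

Conserve mass number: A + 232 = 236 + 0, so A = 4.
Conserve atomic number: Z + 91 = 93 + 0, so Z = 2.
A = 4 and Z = 2 is ^4_2 He — an alpha particle.

alpha particle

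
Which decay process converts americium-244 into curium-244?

beta-minus decay

ΔA = 244 − 244 = 0; ΔZ = 96 − 95 = +1.
A is unchanged and Z rises by 1 — a neutron has become a proton (β⁻ decay).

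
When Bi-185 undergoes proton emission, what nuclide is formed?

Proton emission: mass number changes by -1, atomic number by -1.
A: 185 − 1 = 184; Z: 83 − 1 = 82.
Z = 82 is lead, so the daughter is Pb-184.

Pb-184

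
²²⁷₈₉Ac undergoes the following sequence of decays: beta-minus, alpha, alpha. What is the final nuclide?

Start: (A, Z) = (227, 89).
After β⁻: (227, 90).
After α: (223, 88).
After α: (219, 86).
Z = 86 is radon.

Rn-219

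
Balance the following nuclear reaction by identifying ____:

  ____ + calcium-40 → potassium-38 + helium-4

Conserve mass number: A + 40 = 38 + 4, so A = 2.
Conserve atomic number: Z + 20 = 19 + 2, so Z = 1.
A = 2 and Z = 1 is hydrogen-2 — a deuteron.

deuteron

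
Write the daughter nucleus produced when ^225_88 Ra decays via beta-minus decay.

Beta-minus decay: mass number changes by +0, atomic number by +1.
A: 225 = 225; Z: 88 + 1 = 89.
Z = 89 is actinium, so the daughter is ^225_89 Ac.

Ac-225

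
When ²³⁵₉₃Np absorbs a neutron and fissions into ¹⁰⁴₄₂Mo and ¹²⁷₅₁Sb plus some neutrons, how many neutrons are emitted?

5

Conserve mass number: 236 = 104 + 127 + k, so k = 236 − 231 = 5.
Check atomic number: 93 = 42 + 51 + 0 = 93. ✓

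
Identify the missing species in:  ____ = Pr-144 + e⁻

Ce-144

Conserve mass number: A = 144 + 0, so A = 144.
Conserve atomic number: Z = 59 − 1, so Z = 58.
Z = 58 is cerium, so the species is Ce-144.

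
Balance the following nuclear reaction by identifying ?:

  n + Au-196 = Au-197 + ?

gamma ray

Conserve mass number: 1 + 196 = 197 + A, so A = 0.
Conserve atomic number: 0 + 79 = 79 + Z, so Z = 0.
A = 0 and Z = 0 is γ — a gamma ray.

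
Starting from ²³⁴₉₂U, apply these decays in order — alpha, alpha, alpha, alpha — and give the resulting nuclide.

Po-218

Start: (A, Z) = (234, 92).
After α: (230, 90).
After α: (226, 88).
After α: (222, 86).
After α: (218, 84).
Z = 84 is polonium.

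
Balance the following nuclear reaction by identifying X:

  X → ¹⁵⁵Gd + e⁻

Eu-155

Conserve mass number: A = 155 + 0, so A = 155.
Conserve atomic number: Z = 64 − 1, so Z = 63.
Z = 63 is europium, so the species is ¹⁵⁵Eu.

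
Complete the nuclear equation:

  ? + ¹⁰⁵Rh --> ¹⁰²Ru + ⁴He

proton

Conserve mass number: A + 105 = 102 + 4, so A = 1.
Conserve atomic number: Z + 45 = 44 + 2, so Z = 1.
A = 1 and Z = 1 is ¹H — a proton.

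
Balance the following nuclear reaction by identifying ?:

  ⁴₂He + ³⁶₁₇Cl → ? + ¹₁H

Conserve mass number: 4 + 36 = A + 1, so A = 39.
Conserve atomic number: 2 + 17 = Z + 1, so Z = 18.
Z = 18 is argon, so the species is ³⁹₁₈Ar.

Ar-39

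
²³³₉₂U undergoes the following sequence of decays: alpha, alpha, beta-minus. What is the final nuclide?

Start: (A, Z) = (233, 92).
After α: (229, 90).
After α: (225, 88).
After β⁻: (225, 89).
Z = 89 is actinium.

Ac-225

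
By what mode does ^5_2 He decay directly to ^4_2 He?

ΔA = 4 − 5 = -1; ΔZ = 2 − 2 = +0.
A drops by 1 with Z unchanged — a neutron was emitted.

neutron emission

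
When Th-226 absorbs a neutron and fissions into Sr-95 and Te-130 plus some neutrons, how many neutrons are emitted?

2

Conserve mass number: 227 = 95 + 130 + k, so k = 227 − 225 = 2.
Check atomic number: 90 = 38 + 52 + 0 = 90. ✓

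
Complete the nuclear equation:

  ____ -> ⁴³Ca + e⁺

Sc-43

Conserve mass number: A = 43 + 0, so A = 43.
Conserve atomic number: Z = 20 + 1, so Z = 21.
Z = 21 is scandium, so the species is ⁴³Sc.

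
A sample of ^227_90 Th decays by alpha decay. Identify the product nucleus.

Alpha decay: mass number changes by -4, atomic number by -2.
A: 227 − 4 = 223; Z: 90 − 2 = 88.
Z = 88 is radium, so the daughter is ^223_88 Ra.

Ra-223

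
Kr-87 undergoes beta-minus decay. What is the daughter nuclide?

Rb-87

Beta-minus decay: mass number changes by +0, atomic number by +1.
A: 87 = 87; Z: 36 + 1 = 37.
Z = 37 is rubidium, so the daughter is Rb-87.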